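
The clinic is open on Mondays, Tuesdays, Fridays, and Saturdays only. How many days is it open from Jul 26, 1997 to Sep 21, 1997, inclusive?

33

Jul 26, 1997 is a Saturday.
From Jul 26, 1997 to Sep 21, 1997 is 58 days inclusive.
58 = 7 × 8 + 2, so there are 8 full weeks plus 2 extra days.
Each full week contributes 4 days from the set (Mon, Tue, Fri, Sat): 8 × 4 = 32.
The 2 extra days are Sat, Sun — 1 of them qualifies.
Total: 32 + 1 = 33.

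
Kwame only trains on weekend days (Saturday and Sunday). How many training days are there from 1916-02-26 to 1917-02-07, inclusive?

100

1916-02-26 is a Saturday.
That's 348 days from start to end, counting both.
348 = 7 × 49 + 5, so there are 49 full weeks plus 5 extra days.
Each full week contributes 2 weekend days (Sat, Sun): 49 × 2 = 98.
The 5 extra days are Saturday, Sunday, Monday, Tuesday, Wednesday — 2 of them qualify.
Total: 98 + 2 = 100.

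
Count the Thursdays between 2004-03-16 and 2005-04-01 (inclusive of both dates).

2004-03-16 is a Tuesday.
From 2004-03-16 to 2005-04-01 is 382 days inclusive.
382 = 7 × 54 + 4, so there are 54 full weeks plus 4 extra days.
Each full week contributes one Thursday: 54 so far.
The 4 extra days are Tuesday, Wednesday, Thursday, Friday — 1 of them qualifies.
Total: 54 + 1 = 55.

55 Thursdays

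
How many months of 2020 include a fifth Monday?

A month has five Mondays exactly when Monday falls within its first (length − 28) days.
Jan: 31 days, starts Wed → 5 of Wed, Thu, Fri
Feb: 29 days, starts Sat → 5 of Sat
Mar: 31 days, starts Sun → 5 of Sun, Mon, Tue ✓
Apr: 30 days, starts Wed → 5 of Wed, Thu
May: 31 days, starts Fri → 5 of Fri, Sat, Sun
Jun: 30 days, starts Mon → 5 of Mon, Tue ✓
Jul: 31 days, starts Wed → 5 of Wed, Thu, Fri
Aug: 31 days, starts Sat → 5 of Sat, Sun, Mon ✓
Sep: 30 days, starts Tue → 5 of Tue, Wed
Oct: 31 days, starts Thu → 5 of Thu, Fri, Sat
Nov: 30 days, starts Sun → 5 of Sun, Mon ✓
Dec: 31 days, starts Tue → 5 of Tue, Wed, Thu
Months with five Mondays: Mar, Jun, Aug, Nov.

4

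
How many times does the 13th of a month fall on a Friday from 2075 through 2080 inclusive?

10

Friday-the-13ths by year:
2075: Sep, Dec
2076: Mar, Nov
2077: Aug
2078: May
2079: Jan, Oct
2080: Sep, Dec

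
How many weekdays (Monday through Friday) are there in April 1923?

21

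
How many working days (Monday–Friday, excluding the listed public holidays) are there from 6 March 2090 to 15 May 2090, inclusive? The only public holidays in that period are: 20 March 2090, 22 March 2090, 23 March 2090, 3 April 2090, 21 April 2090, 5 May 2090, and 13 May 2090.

45 working days

6 March 2090 is a Monday.
The range spans 71 days (inclusive of both endpoints).
71 = 7 × 10 + 1, so there are 10 full weeks plus 1 extra day.
Each full week contributes 5 weekdays (Mon–Fri): 10 × 5 = 50.
The 1 extra day is Monday — 1 of them qualifies.
Total: 50 + 1 = 51.
Holidays: 20 March 2090 (Mon); 22 March 2090 (Wed); 23 March 2090 (Thu); 3 April 2090 (Mon); 21 April 2090 (Fri); 5 May 2090 (Fri); 13 May 2090 (Sat).
6 of the 7 holidays fall on weekdays; the rest are weekends and were already excluded.
Business days: 51 − 6 = 45.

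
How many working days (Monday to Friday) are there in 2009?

Jan 1, 2009 is a Thursday.
From Jan 1, 2009 to Dec 31, 2009 is 365 days inclusive.
365 = 7 × 52 + 1, so there are 52 full weeks plus 1 extra day.
Each full week contributes 5 weekdays (Mon–Fri): 52 × 5 = 260.
The 1 extra day is Thu — 1 of them qualifies.
Total: 260 + 1 = 261.

261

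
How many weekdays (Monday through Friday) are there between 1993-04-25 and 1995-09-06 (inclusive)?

618

1993-04-25 is a Sunday.
From 1993-04-25 to 1995-09-06 is 865 days inclusive.
865 = 7 × 123 + 4, so there are 123 full weeks plus 4 extra days.
Each full week contributes 5 weekdays (Mon–Fri): 123 × 5 = 615.
The 4 extra days are Sunday, Monday, Tuesday, Wednesday — 3 of them qualify.
Total: 615 + 3 = 618.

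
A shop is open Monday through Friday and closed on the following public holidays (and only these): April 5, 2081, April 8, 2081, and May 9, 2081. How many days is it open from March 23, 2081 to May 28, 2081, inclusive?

March 23, 2081 is a Sunday.
The range spans 67 days (inclusive of both endpoints).
67 = 7 × 9 + 4, so there are 9 full weeks plus 4 extra days.
Each full week contributes 5 weekdays (Mon–Fri): 9 × 5 = 45.
The 4 extra days are Sun, Mon, Tue, Wed — 3 of them qualify.
Total: 45 + 3 = 48.
Holidays: April 5, 2081 (Sat); April 8, 2081 (Tue); May 9, 2081 (Fri).
2 of the 3 holidays fall on weekdays; the rest are weekends and were already excluded.
Business days: 48 − 2 = 46.

46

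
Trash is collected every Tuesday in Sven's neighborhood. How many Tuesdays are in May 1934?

5

1 May 1934 is a Tuesday.
From 1 May 1934 to 31 May 1934 is 31 days inclusive.
31 = 7 × 4 + 3, so there are 4 full weeks plus 3 extra days.
Each full week contributes one Tuesday: 4 so far.
The 3 extra days are Tuesday, Wednesday, Thursday — 1 of them qualifies.
Total: 4 + 1 = 5.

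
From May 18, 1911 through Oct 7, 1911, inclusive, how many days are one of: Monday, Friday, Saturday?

May 18, 1911 is a Thursday.
That's 143 days from start to end, counting both.
143 = 7 × 20 + 3, so there are 20 full weeks plus 3 extra days.
Each full week contributes 3 days from the set (Mon, Fri, Sat): 20 × 3 = 60.
The 3 extra days are Thu, Fri, Sat — 2 of them qualify.
Total: 60 + 2 = 62.

62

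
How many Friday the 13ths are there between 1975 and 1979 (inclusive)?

Friday-the-13ths by year:
1975: Jun
1976: Feb, Aug
1977: May
1978: Jan, Oct
1979: Apr, Jul

8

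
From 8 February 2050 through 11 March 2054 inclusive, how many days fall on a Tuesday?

8 February 2050 is a Tuesday.
From 8 February 2050 to 11 March 2054 is 1493 days inclusive.
1493 = 7 × 213 + 2, so there are 213 full weeks plus 2 extra days.
Each full week contributes one Tuesday: 213 so far.
The 2 extra days are Tuesday, Wednesday — 1 of them qualifies.
Total: 213 + 1 = 214.

214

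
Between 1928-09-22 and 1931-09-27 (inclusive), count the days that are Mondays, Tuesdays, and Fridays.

471

1928-09-22 is a Saturday.
From 1928-09-22 to 1931-09-27 is 1101 days inclusive.
1101 = 7 × 157 + 2, so there are 157 full weeks plus 2 extra days.
Each full week contributes 3 days from the set (Mon, Tue, Fri): 157 × 3 = 471.
The 2 extra days are Sat, Sun — none qualify.
Total: 471 + 0 = 471.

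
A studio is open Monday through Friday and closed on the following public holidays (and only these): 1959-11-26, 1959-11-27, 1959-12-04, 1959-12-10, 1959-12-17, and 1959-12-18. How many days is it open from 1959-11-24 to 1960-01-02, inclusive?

1959-11-24 is a Tuesday.
The range spans 40 days (inclusive of both endpoints).
40 = 7 × 5 + 5, so there are 5 full weeks plus 5 extra days.
Each full week contributes 5 weekdays (Mon–Fri): 5 × 5 = 25.
The 5 extra days are Tue, Wed, Thu, Fri, Sat — 4 of them qualify.
Total: 25 + 4 = 29.
Holidays: 1959-11-26 (Thu); 1959-11-27 (Fri); 1959-12-04 (Fri); 1959-12-10 (Thu); 1959-12-17 (Thu); 1959-12-18 (Fri).
All 6 holidays fall on weekdays, so subtract 6.
Business days: 29 − 6 = 23.

23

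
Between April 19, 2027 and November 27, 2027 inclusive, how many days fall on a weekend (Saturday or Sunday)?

63

April 19, 2027 is a Monday.
The range spans 223 days (inclusive of both endpoints).
223 = 7 × 31 + 6, so there are 31 full weeks plus 6 extra days.
Each full week contributes 2 weekend days (Sat, Sun): 31 × 2 = 62.
The 6 extra days are Monday, Tuesday, Wednesday, Thursday, Friday, Saturday — 1 of them qualifies.
Total: 62 + 1 = 63.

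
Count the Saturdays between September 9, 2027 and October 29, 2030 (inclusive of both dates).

164

September 9, 2027 is a Thursday.
That's 1147 days from start to end, counting both.
1147 = 7 × 163 + 6, so there are 163 full weeks plus 6 extra days.
Each full week contributes one Saturday: 163 so far.
The 6 extra days are Thu, Fri, Sat, Sun, Mon, Tue — 1 of them qualifies.
Total: 163 + 1 = 164.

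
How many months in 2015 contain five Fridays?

4

A month has five Fridays exactly when Friday falls within its first (length − 28) days.
Jan: 31 days, starts Thu → 5 of Thu, Fri, Sat ✓
Feb: 28 days, starts Sun → 5 of (none)
Mar: 31 days, starts Sun → 5 of Sun, Mon, Tue
Apr: 30 days, starts Wed → 5 of Wed, Thu
May: 31 days, starts Fri → 5 of Fri, Sat, Sun ✓
Jun: 30 days, starts Mon → 5 of Mon, Tue
Jul: 31 days, starts Wed → 5 of Wed, Thu, Fri ✓
Aug: 31 days, starts Sat → 5 of Sat, Sun, Mon
Sep: 30 days, starts Tue → 5 of Tue, Wed
Oct: 31 days, starts Thu → 5 of Thu, Fri, Sat ✓
Nov: 30 days, starts Sun → 5 of Sun, Mon
Dec: 31 days, starts Tue → 5 of Tue, Wed, Thu
Months with five Fridays: Jan, May, Jul, Oct.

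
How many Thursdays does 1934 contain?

52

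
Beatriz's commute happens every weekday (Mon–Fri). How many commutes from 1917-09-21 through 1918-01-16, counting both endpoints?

84 weekdays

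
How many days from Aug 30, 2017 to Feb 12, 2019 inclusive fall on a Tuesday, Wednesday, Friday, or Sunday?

304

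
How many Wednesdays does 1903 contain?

Jan 1, 1903 is a Thursday.
The range spans 365 days (inclusive of both endpoints).
365 = 7 × 52 + 1, so there are 52 full weeks plus 1 extra day.
Each full week contributes one Wednesday: 52 so far.
The 1 extra day is Thursday — none qualify.
Total: 52 + 0 = 52.

52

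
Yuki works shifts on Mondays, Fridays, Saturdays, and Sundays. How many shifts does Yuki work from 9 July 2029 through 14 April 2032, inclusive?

9 July 2029 is a Monday.
That's 1011 days from start to end, counting both.
1011 = 7 × 144 + 3, so there are 144 full weeks plus 3 extra days.
Each full week contributes 4 days from the set (Mon, Fri, Sat, Sun): 144 × 4 = 576.
The 3 extra days are Mon, Tue, Wed — 1 of them qualifies.
Total: 576 + 1 = 577.

577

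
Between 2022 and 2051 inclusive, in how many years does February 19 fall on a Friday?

4

Day of week of February 19 in each year:
2022: Sat, 2023: Sun, 2024: Mon, 2025: Wed, 2026: Thu, 2027: Fri ✓, 2028: Sat, 2029: Mon, 2030: Tue, 2031: Wed, 2032: Thu, 2033: Sat, 2034: Sun, 2035: Mon, 2036: Tue, 2037: Thu, 2038: Fri ✓, 2039: Sat, 2040: Sun, 2041: Tue, 2042: Wed, 2043: Thu, 2044: Fri ✓, 2045: Sun, 2046: Mon, 2047: Tue, 2048: Wed, 2049: Fri ✓, 2050: Sat, 2051: Sun
Fridays: 2027, 2038, 2044, 2049.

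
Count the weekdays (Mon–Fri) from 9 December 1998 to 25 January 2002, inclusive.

9 December 1998 is a Wednesday.
The range spans 1144 days (inclusive of both endpoints).
1144 = 7 × 163 + 3, so there are 163 full weeks plus 3 extra days.
Each full week contributes 5 weekdays (Mon–Fri): 163 × 5 = 815.
The 3 extra days are Wed, Thu, Fri — 3 of them qualify.
Total: 815 + 3 = 818.

818 weekdays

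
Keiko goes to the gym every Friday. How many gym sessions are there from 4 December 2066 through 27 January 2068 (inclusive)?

60

4 December 2066 is a Saturday.
From 4 December 2066 to 27 January 2068 is 420 days inclusive.
420 = 7 × 60, so the span is exactly 60 full weeks.
Each full week contributes one Friday: 60 so far.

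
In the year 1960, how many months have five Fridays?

5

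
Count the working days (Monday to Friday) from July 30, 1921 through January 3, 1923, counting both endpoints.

373

July 30, 1921 is a Saturday.
From July 30, 1921 to January 3, 1923 is 523 days inclusive.
523 = 7 × 74 + 5, so there are 74 full weeks plus 5 extra days.
Each full week contributes 5 weekdays (Mon–Fri): 74 × 5 = 370.
The 5 extra days are Saturday, Sunday, Monday, Tuesday, Wednesday — 3 of them qualify.
Total: 370 + 3 = 373.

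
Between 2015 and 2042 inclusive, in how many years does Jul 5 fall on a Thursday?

Day of week of July 5 in each year:
2015: Sun, 2016: Tue, 2017: Wed, 2018: Thu ✓, 2019: Fri, 2020: Sun, 2021: Mon, 2022: Tue, 2023: Wed, 2024: Fri, 2025: Sat, 2026: Sun, 2027: Mon, 2028: Wed, 2029: Thu ✓, 2030: Fri, 2031: Sat, 2032: Mon, 2033: Tue, 2034: Wed, 2035: Thu ✓, 2036: Sat, 2037: Sun, 2038: Mon, 2039: Tue, 2040: Thu ✓, 2041: Fri, 2042: Sat
Thursdays: 2018, 2029, 2035, 2040.

4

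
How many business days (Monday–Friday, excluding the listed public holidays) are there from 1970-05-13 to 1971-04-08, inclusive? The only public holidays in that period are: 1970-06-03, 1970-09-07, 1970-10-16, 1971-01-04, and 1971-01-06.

232 business days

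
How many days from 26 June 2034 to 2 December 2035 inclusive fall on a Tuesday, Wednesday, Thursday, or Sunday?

26 June 2034 is a Monday.
That's 525 days from start to end, counting both.
525 = 7 × 75, so the span is exactly 75 full weeks.
Each full week contributes 4 days from the set (Tue, Wed, Thu, Sun): 75 × 4 = 300.
Total: 300.

300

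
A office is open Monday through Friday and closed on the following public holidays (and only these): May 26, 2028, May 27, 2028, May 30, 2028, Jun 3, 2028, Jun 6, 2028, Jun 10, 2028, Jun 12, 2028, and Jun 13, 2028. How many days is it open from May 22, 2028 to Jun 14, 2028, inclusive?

13 working days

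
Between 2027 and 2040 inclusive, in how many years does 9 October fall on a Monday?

2

Day of week of October 9 in each year:
2027: Sat, 2028: Mon ✓, 2029: Tue, 2030: Wed, 2031: Thu, 2032: Sat, 2033: Sun, 2034: Mon ✓, 2035: Tue, 2036: Thu, 2037: Fri, 2038: Sat, 2039: Sun, 2040: Tue
Mondays: 2028, 2034.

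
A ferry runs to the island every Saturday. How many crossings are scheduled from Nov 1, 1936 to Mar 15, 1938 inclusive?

Nov 1, 1936 is a Sunday.
The range spans 500 days (inclusive of both endpoints).
500 = 7 × 71 + 3, so there are 71 full weeks plus 3 extra days.
Each full week contributes one Saturday: 71 so far.
The 3 extra days are Sun, Mon, Tue — none qualify.
Total: 71 + 0 = 71.

71 Saturdays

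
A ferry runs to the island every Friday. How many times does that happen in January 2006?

2006-01-01 is a Sunday.
The range spans 31 days (inclusive of both endpoints).
31 = 7 × 4 + 3, so there are 4 full weeks plus 3 extra days.
Each full week contributes one Friday: 4 so far.
The 3 extra days are Sun, Mon, Tue — none qualify.
Total: 4 + 0 = 4.

4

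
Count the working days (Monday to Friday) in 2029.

1 January 2029 is a Monday.
The range spans 365 days (inclusive of both endpoints).
365 = 7 × 52 + 1, so there are 52 full weeks plus 1 extra day.
Each full week contributes 5 weekdays (Mon–Fri): 52 × 5 = 260.
The 1 extra day is Mon — 1 of them qualifies.
Total: 260 + 1 = 261.

261 weekdays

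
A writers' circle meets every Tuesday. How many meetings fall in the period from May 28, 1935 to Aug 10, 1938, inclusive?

168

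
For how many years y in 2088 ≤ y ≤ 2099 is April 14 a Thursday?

2

Day of week of April 14 in each year:
2088: Wed, 2089: Thu ✓, 2090: Fri, 2091: Sat, 2092: Mon, 2093: Tue, 2094: Wed, 2095: Thu ✓, 2096: Sat, 2097: Sun, 2098: Mon, 2099: Tue
Thursdays: 2089, 2095.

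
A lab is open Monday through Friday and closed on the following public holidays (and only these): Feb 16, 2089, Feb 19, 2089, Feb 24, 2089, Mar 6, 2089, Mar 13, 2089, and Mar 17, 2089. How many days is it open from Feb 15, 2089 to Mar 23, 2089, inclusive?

24

Feb 15, 2089 is a Tuesday.
The range spans 37 days (inclusive of both endpoints).
37 = 7 × 5 + 2, so there are 5 full weeks plus 2 extra days.
Each full week contributes 5 weekdays (Mon–Fri): 5 × 5 = 25.
The 2 extra days are Tue, Wed — 2 of them qualify.
Total: 25 + 2 = 27.
Holidays: Feb 16, 2089 (Wed); Feb 19, 2089 (Sat); Feb 24, 2089 (Thu); Mar 6, 2089 (Sun); Mar 13, 2089 (Sun); Mar 17, 2089 (Thu).
3 of the 6 holidays fall on weekdays; the rest are weekends and were already excluded.
Business days: 27 − 3 = 24.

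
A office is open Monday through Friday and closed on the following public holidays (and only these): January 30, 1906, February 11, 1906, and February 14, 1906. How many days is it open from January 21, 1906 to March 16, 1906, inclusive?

January 21, 1906 is a Sunday.
From January 21, 1906 to March 16, 1906 is 55 days inclusive.
55 = 7 × 7 + 6, so there are 7 full weeks plus 6 extra days.
Each full week contributes 5 weekdays (Mon–Fri): 7 × 5 = 35.
The 6 extra days are Sun, Mon, Tue, Wed, Thu, Fri — 5 of them qualify.
Total: 35 + 5 = 40.
Holidays: January 30, 1906 (Tue); February 11, 1906 (Sun); February 14, 1906 (Wed).
2 of the 3 holidays fall on weekdays; the rest are weekends and were already excluded.
Business days: 40 − 2 = 38.

38 business days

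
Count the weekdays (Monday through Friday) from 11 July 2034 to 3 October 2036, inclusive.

11 July 2034 is a Tuesday.
That's 816 days from start to end, counting both.
816 = 7 × 116 + 4, so there are 116 full weeks plus 4 extra days.
Each full week contributes 5 weekdays (Mon–Fri): 116 × 5 = 580.
The 4 extra days are Tue, Wed, Thu, Fri — 4 of them qualify.
Total: 580 + 4 = 584.

584 weekdays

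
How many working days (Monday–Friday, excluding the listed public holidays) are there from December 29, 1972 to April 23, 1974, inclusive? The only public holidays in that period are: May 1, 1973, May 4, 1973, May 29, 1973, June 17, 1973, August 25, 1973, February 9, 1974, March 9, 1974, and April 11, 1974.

339 working days

December 29, 1972 is a Friday.
From December 29, 1972 to April 23, 1974 is 481 days inclusive.
481 = 7 × 68 + 5, so there are 68 full weeks plus 5 extra days.
Each full week contributes 5 weekdays (Mon–Fri): 68 × 5 = 340.
The 5 extra days are Fri, Sat, Sun, Mon, Tue — 3 of them qualify.
Total: 340 + 3 = 343.
Holidays: May 1, 1973 (Tue); May 4, 1973 (Fri); May 29, 1973 (Tue); June 17, 1973 (Sun); August 25, 1973 (Sat); February 9, 1974 (Sat); March 9, 1974 (Sat); April 11, 1974 (Thu).
4 of the 8 holidays fall on weekdays; the rest are weekends and were already excluded.
Business days: 343 − 4 = 339.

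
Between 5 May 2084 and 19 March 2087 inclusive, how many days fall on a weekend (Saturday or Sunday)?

300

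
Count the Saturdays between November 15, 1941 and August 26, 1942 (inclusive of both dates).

November 15, 1941 is a Saturday.
That's 285 days from start to end, counting both.
285 = 7 × 40 + 5, so there are 40 full weeks plus 5 extra days.
Each full week contributes one Saturday: 40 so far.
The 5 extra days are Saturday, Sunday, Monday, Tuesday, Wednesday — 1 of them qualifies.
Total: 40 + 1 = 41.

41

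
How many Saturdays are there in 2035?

52

2035-01-01 is a Monday.
From 2035-01-01 to 2035-12-31 is 365 days inclusive.
365 = 7 × 52 + 1, so there are 52 full weeks plus 1 extra day.
Each full week contributes one Saturday: 52 so far.
The 1 extra day is Mon — none qualify.
Total: 52 + 0 = 52.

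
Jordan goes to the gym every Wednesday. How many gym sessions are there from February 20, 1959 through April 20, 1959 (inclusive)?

February 20, 1959 is a Friday.
From February 20, 1959 to April 20, 1959 is 60 days inclusive.
60 = 7 × 8 + 4, so there are 8 full weeks plus 4 extra days.
Each full week contributes one Wednesday: 8 so far.
The 4 extra days are Fri, Sat, Sun, Mon — none qualify.
Total: 8 + 0 = 8.

8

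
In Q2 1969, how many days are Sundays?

1969-04-01 is a Tuesday.
From 1969-04-01 to 1969-06-30 is 91 days inclusive.
91 = 7 × 13, so the span is exactly 13 full weeks.
Each full week contributes one Sunday: 13 so far.

13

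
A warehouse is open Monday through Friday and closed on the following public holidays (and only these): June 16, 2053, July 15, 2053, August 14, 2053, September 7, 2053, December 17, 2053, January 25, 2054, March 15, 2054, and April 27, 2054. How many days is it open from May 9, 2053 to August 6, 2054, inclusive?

May 9, 2053 is a Friday.
The range spans 455 days (inclusive of both endpoints).
455 = 7 × 65, so the span is exactly 65 full weeks.
Each full week contributes 5 weekdays (Mon–Fri): 65 × 5 = 325.
Holidays: June 16, 2053 (Mon); July 15, 2053 (Tue); August 14, 2053 (Thu); September 7, 2053 (Sun); December 17, 2053 (Wed); January 25, 2054 (Sun); March 15, 2054 (Sun); April 27, 2054 (Mon).
5 of the 8 holidays fall on weekdays; the rest are weekends and were already excluded.
Business days: 325 − 5 = 320.

320 business days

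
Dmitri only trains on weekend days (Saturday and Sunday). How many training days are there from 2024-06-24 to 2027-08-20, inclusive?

328

2024-06-24 is a Monday.
That's 1153 days from start to end, counting both.
1153 = 7 × 164 + 5, so there are 164 full weeks plus 5 extra days.
Each full week contributes 2 weekend days (Sat, Sun): 164 × 2 = 328.
The 5 extra days are Monday, Tuesday, Wednesday, Thursday, Friday — none qualify.
Total: 328 + 0 = 328.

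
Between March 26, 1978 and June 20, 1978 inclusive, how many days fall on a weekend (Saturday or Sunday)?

March 26, 1978 is a Sunday.
That's 87 days from start to end, counting both.
87 = 7 × 12 + 3, so there are 12 full weeks plus 3 extra days.
Each full week contributes 2 weekend days (Sat, Sun): 12 × 2 = 24.
The 3 extra days are Sunday, Monday, Tuesday — 1 of them qualifies.
Total: 24 + 1 = 25.

25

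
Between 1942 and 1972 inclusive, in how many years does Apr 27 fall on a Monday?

5

Day of week of April 27 in each year:
1942: Mon ✓, 1943: Tue, 1944: Thu, 1945: Fri, 1946: Sat, 1947: Sun, 1948: Tue, 1949: Wed, 1950: Thu, 1951: Fri, 1952: Sun, 1953: Mon ✓, 1954: Tue, 1955: Wed, 1956: Fri, 1957: Sat, 1958: Sun, 1959: Mon ✓, 1960: Wed, 1961: Thu, 1962: Fri, 1963: Sat, 1964: Mon ✓, 1965: Tue, 1966: Wed, 1967: Thu, 1968: Sat, 1969: Sun, 1970: Mon ✓, 1971: Tue, 1972: Thu
Mondays: 1942, 1953, 1959, 1964, 1970.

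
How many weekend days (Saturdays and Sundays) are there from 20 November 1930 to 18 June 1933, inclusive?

270

20 November 1930 is a Thursday.
From 20 November 1930 to 18 June 1933 is 942 days inclusive.
942 = 7 × 134 + 4, so there are 134 full weeks plus 4 extra days.
Each full week contributes 2 weekend days (Sat, Sun): 134 × 2 = 268.
The 4 extra days are Thursday, Friday, Saturday, Sunday — 2 of them qualify.
Total: 268 + 2 = 270.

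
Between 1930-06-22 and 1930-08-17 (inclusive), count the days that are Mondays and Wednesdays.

16

1930-06-22 is a Sunday.
The range spans 57 days (inclusive of both endpoints).
57 = 7 × 8 + 1, so there are 8 full weeks plus 1 extra day.
Each full week contributes 2 days from the set (Mon, Wed): 8 × 2 = 16.
The 1 extra day is Sun — none qualify.
Total: 16 + 0 = 16.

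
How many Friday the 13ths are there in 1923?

The 13th falls on a Friday when the month's 13th has weekday Fri.
Jan 13 is Sat; Feb 13 is Tue; Mar 13 is Tue; Apr 13 is Fri ✓; May 13 is Sun; Jun 13 is Wed; Jul 13 is Fri ✓; Aug 13 is Mon; Sep 13 is Thu; Oct 13 is Sat; Nov 13 is Tue; Dec 13 is Thu.
Friday the 13ths: Apr, Jul.

2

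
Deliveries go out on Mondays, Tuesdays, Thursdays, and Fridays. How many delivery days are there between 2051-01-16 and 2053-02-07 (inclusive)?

2051-01-16 is a Monday.
The range spans 754 days (inclusive of both endpoints).
754 = 7 × 107 + 5, so there are 107 full weeks plus 5 extra days.
Each full week contributes 4 days from the set (Mon, Tue, Thu, Fri): 107 × 4 = 428.
The 5 extra days are Monday, Tuesday, Wednesday, Thursday, Friday — 4 of them qualify.
Total: 428 + 4 = 432.

432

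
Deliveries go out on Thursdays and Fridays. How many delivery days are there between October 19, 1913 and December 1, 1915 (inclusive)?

October 19, 1913 is a Sunday.
From October 19, 1913 to December 1, 1915 is 774 days inclusive.
774 = 7 × 110 + 4, so there are 110 full weeks plus 4 extra days.
Each full week contributes 2 days from the set (Thu, Fri): 110 × 2 = 220.
The 4 extra days are Sunday, Monday, Tuesday, Wednesday — none qualify.
Total: 220 + 0 = 220.

220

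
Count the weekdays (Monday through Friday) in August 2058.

22 weekdays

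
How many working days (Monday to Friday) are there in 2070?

261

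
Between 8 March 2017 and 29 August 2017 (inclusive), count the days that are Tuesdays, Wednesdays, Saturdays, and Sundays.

8 March 2017 is a Wednesday.
The range spans 175 days (inclusive of both endpoints).
175 = 7 × 25, so the span is exactly 25 full weeks.
Each full week contributes 4 days from the set (Tue, Wed, Sat, Sun): 25 × 4 = 100.
Total: 100.

100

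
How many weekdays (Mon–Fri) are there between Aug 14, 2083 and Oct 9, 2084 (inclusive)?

Aug 14, 2083 is a Saturday.
That's 423 days from start to end, counting both.
423 = 7 × 60 + 3, so there are 60 full weeks plus 3 extra days.
Each full week contributes 5 weekdays (Mon–Fri): 60 × 5 = 300.
The 3 extra days are Saturday, Sunday, Monday — 1 of them qualifies.
Total: 300 + 1 = 301.

301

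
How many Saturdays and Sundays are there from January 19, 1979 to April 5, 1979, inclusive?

22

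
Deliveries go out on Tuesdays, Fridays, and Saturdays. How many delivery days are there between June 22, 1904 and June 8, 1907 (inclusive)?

June 22, 1904 is a Wednesday.
The range spans 1082 days (inclusive of both endpoints).
1082 = 7 × 154 + 4, so there are 154 full weeks plus 4 extra days.
Each full week contributes 3 days from the set (Tue, Fri, Sat): 154 × 3 = 462.
The 4 extra days are Wed, Thu, Fri, Sat — 2 of them qualify.
Total: 462 + 2 = 464.

464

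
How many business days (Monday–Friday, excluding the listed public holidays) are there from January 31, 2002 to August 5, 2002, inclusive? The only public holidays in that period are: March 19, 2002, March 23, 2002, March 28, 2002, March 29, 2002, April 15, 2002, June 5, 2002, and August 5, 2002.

127

January 31, 2002 is a Thursday.
That's 187 days from start to end, counting both.
187 = 7 × 26 + 5, so there are 26 full weeks plus 5 extra days.
Each full week contributes 5 weekdays (Mon–Fri): 26 × 5 = 130.
The 5 extra days are Thu, Fri, Sat, Sun, Mon — 3 of them qualify.
Total: 130 + 3 = 133.
Holidays: March 19, 2002 (Tue); March 23, 2002 (Sat); March 28, 2002 (Thu); March 29, 2002 (Fri); April 15, 2002 (Mon); June 5, 2002 (Wed); August 5, 2002 (Mon).
6 of the 7 holidays fall on weekdays; the rest are weekends and were already excluded.
Business days: 133 − 6 = 127.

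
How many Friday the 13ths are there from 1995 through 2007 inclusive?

Friday-the-13ths by year:
1995: Jan, Oct
1996: Sep, Dec
1997: Jun
1998: Feb, Mar, Nov
1999: Aug
2000: Oct
2001: Apr, Jul
2002: Sep, Dec
2003: Jun
2004: Feb, Aug
2005: May
2006: Jan, Oct
2007: Apr, Jul

22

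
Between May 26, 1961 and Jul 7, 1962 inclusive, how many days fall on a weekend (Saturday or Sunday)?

May 26, 1961 is a Friday.
That's 408 days from start to end, counting both.
408 = 7 × 58 + 2, so there are 58 full weeks plus 2 extra days.
Each full week contributes 2 weekend days (Sat, Sun): 58 × 2 = 116.
The 2 extra days are Fri, Sat — 1 of them qualifies.
Total: 116 + 1 = 117.

117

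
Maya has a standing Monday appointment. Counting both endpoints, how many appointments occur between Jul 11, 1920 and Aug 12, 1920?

5

Jul 11, 1920 is a Sunday.
From Jul 11, 1920 to Aug 12, 1920 is 33 days inclusive.
33 = 7 × 4 + 5, so there are 4 full weeks plus 5 extra days.
Each full week contributes one Monday: 4 so far.
The 5 extra days are Sun, Mon, Tue, Wed, Thu — 1 of them qualifies.
Total: 4 + 1 = 5.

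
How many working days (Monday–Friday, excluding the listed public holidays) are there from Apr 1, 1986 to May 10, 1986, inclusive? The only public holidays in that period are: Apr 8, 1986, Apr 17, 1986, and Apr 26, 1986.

27 working days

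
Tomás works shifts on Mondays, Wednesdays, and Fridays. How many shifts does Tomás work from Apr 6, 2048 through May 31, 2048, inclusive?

24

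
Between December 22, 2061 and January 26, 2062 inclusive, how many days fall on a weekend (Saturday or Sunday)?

10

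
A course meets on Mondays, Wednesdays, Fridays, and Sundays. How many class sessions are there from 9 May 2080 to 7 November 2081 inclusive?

313

9 May 2080 is a Thursday.
From 9 May 2080 to 7 November 2081 is 548 days inclusive.
548 = 7 × 78 + 2, so there are 78 full weeks plus 2 extra days.
Each full week contributes 4 days from the set (Mon, Wed, Fri, Sun): 78 × 4 = 312.
The 2 extra days are Thu, Fri — 1 of them qualifies.
Total: 312 + 1 = 313.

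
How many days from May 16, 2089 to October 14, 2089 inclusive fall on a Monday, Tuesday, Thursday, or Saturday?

87

May 16, 2089 is a Monday.
That's 152 days from start to end, counting both.
152 = 7 × 21 + 5, so there are 21 full weeks plus 5 extra days.
Each full week contributes 4 days from the set (Mon, Tue, Thu, Sat): 21 × 4 = 84.
The 5 extra days are Mon, Tue, Wed, Thu, Fri — 3 of them qualify.
Total: 84 + 3 = 87.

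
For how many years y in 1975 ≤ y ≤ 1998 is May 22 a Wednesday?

3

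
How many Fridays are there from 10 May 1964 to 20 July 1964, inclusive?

10 May 1964 is a Sunday.
The range spans 72 days (inclusive of both endpoints).
72 = 7 × 10 + 2, so there are 10 full weeks plus 2 extra days.
Each full week contributes one Friday: 10 so far.
The 2 extra days are Sun, Mon — none qualify.
Total: 10 + 0 = 10.

10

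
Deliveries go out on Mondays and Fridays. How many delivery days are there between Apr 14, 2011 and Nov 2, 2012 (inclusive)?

163

Apr 14, 2011 is a Thursday.
The range spans 569 days (inclusive of both endpoints).
569 = 7 × 81 + 2, so there are 81 full weeks plus 2 extra days.
Each full week contributes 2 days from the set (Mon, Fri): 81 × 2 = 162.
The 2 extra days are Thursday, Friday — 1 of them qualifies.
Total: 162 + 1 = 163.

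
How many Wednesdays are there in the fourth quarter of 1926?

Oct 1, 1926 is a Friday.
From Oct 1, 1926 to Dec 31, 1926 is 92 days inclusive.
92 = 7 × 13 + 1, so there are 13 full weeks plus 1 extra day.
Each full week contributes one Wednesday: 13 so far.
The 1 extra day is Fri — none qualify.
Total: 13 + 0 = 13.

13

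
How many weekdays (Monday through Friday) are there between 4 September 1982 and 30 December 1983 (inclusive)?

345 weekdays

4 September 1982 is a Saturday.
From 4 September 1982 to 30 December 1983 is 483 days inclusive.
483 = 7 × 69, so the span is exactly 69 full weeks.
Each full week contributes 5 weekdays (Mon–Fri): 69 × 5 = 345.
Total: 345.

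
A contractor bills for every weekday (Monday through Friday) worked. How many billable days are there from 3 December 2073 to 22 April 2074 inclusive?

3 December 2073 is a Sunday.
From 3 December 2073 to 22 April 2074 is 141 days inclusive.
141 = 7 × 20 + 1, so there are 20 full weeks plus 1 extra day.
Each full week contributes 5 weekdays (Mon–Fri): 20 × 5 = 100.
The 1 extra day is Sunday — none qualify.
Total: 100 + 0 = 100.

100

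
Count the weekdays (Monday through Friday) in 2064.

1 January 2064 is a Tuesday.
From 1 January 2064 to 31 December 2064 is 366 days inclusive.
366 = 7 × 52 + 2, so there are 52 full weeks plus 2 extra days.
Each full week contributes 5 weekdays (Mon–Fri): 52 × 5 = 260.
The 2 extra days are Tuesday, Wednesday — 2 of them qualify.
Total: 260 + 2 = 262.

262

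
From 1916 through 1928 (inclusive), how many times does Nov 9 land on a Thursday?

Day of week of November 9 in each year:
1916: Thu ✓, 1917: Fri, 1918: Sat, 1919: Sun, 1920: Tue, 1921: Wed, 1922: Thu ✓, 1923: Fri, 1924: Sun, 1925: Mon, 1926: Tue, 1927: Wed, 1928: Fri
Thursdays: 1916, 1922.

2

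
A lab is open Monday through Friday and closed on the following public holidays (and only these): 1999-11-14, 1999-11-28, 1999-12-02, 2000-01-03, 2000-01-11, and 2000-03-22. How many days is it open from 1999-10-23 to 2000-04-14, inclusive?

1999-10-23 is a Saturday.
From 1999-10-23 to 2000-04-14 is 175 days inclusive.
175 = 7 × 25, so the span is exactly 25 full weeks.
Each full week contributes 5 weekdays (Mon–Fri): 25 × 5 = 125.
Holidays: 1999-11-14 (Sun); 1999-11-28 (Sun); 1999-12-02 (Thu); 2000-01-03 (Mon); 2000-01-11 (Tue); 2000-03-22 (Wed).
4 of the 6 holidays fall on weekdays; the rest are weekends and were already excluded.
Business days: 125 − 4 = 121.

121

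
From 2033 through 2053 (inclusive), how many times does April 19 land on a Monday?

Day of week of April 19 in each year:
2033: Tue, 2034: Wed, 2035: Thu, 2036: Sat, 2037: Sun, 2038: Mon ✓, 2039: Tue, 2040: Thu, 2041: Fri, 2042: Sat, 2043: Sun, 2044: Tue, 2045: Wed, 2046: Thu, 2047: Fri, 2048: Sun, 2049: Mon ✓, 2050: Tue, 2051: Wed, 2052: Fri, 2053: Sat
Mondays: 2038, 2049.

2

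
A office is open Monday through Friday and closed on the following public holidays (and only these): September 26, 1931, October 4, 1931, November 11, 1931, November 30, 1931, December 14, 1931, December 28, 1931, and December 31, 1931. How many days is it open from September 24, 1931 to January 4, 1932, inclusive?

68 business days

September 24, 1931 is a Thursday.
The range spans 103 days (inclusive of both endpoints).
103 = 7 × 14 + 5, so there are 14 full weeks plus 5 extra days.
Each full week contributes 5 weekdays (Mon–Fri): 14 × 5 = 70.
The 5 extra days are Thu, Fri, Sat, Sun, Mon — 3 of them qualify.
Total: 70 + 3 = 73.
Holidays: September 26, 1931 (Sat); October 4, 1931 (Sun); November 11, 1931 (Wed); November 30, 1931 (Mon); December 14, 1931 (Mon); December 28, 1931 (Mon); December 31, 1931 (Thu).
5 of the 7 holidays fall on weekdays; the rest are weekends and were already excluded.
Business days: 73 − 5 = 68.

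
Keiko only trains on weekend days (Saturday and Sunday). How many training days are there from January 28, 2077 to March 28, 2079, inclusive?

January 28, 2077 is a Thursday.
The range spans 790 days (inclusive of both endpoints).
790 = 7 × 112 + 6, so there are 112 full weeks plus 6 extra days.
Each full week contributes 2 weekend days (Sat, Sun): 112 × 2 = 224.
The 6 extra days are Thursday, Friday, Saturday, Sunday, Monday, Tuesday — 2 of them qualify.
Total: 224 + 2 = 226.

226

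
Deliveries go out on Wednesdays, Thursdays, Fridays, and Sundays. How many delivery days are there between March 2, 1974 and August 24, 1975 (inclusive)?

March 2, 1974 is a Saturday.
That's 541 days from start to end, counting both.
541 = 7 × 77 + 2, so there are 77 full weeks plus 2 extra days.
Each full week contributes 4 days from the set (Wed, Thu, Fri, Sun): 77 × 4 = 308.
The 2 extra days are Saturday, Sunday — 1 of them qualifies.
Total: 308 + 1 = 309.

309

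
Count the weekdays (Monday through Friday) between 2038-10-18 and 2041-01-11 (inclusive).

2038-10-18 is a Monday.
The range spans 817 days (inclusive of both endpoints).
817 = 7 × 116 + 5, so there are 116 full weeks plus 5 extra days.
Each full week contributes 5 weekdays (Mon–Fri): 116 × 5 = 580.
The 5 extra days are Mon, Tue, Wed, Thu, Fri — 5 of them qualify.
Total: 580 + 5 = 585.

585 weekdays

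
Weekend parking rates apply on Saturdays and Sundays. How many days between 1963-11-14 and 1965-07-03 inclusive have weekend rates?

1963-11-14 is a Thursday.
The range spans 598 days (inclusive of both endpoints).
598 = 7 × 85 + 3, so there are 85 full weeks plus 3 extra days.
Each full week contributes 2 weekend days (Sat, Sun): 85 × 2 = 170.
The 3 extra days are Thu, Fri, Sat — 1 of them qualifies.
Total: 170 + 1 = 171.

171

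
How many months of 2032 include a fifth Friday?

A month has five Fridays exactly when Friday falls within its first (length − 28) days.
Jan: 31 days, starts Thu → 5 of Thu, Fri, Sat ✓
Feb: 29 days, starts Sun → 5 of Sun
Mar: 31 days, starts Mon → 5 of Mon, Tue, Wed
Apr: 30 days, starts Thu → 5 of Thu, Fri ✓
May: 31 days, starts Sat → 5 of Sat, Sun, Mon
Jun: 30 days, starts Tue → 5 of Tue, Wed
Jul: 31 days, starts Thu → 5 of Thu, Fri, Sat ✓
Aug: 31 days, starts Sun → 5 of Sun, Mon, Tue
Sep: 30 days, starts Wed → 5 of Wed, Thu
Oct: 31 days, starts Fri → 5 of Fri, Sat, Sun ✓
Nov: 30 days, starts Mon → 5 of Mon, Tue
Dec: 31 days, starts Wed → 5 of Wed, Thu, Fri ✓
Months with five Fridays: Jan, Apr, Jul, Oct, Dec.

5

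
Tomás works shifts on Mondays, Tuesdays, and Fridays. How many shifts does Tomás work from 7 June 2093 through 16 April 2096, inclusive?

448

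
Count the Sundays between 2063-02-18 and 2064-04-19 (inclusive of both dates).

2063-02-18 is a Sunday.
From 2063-02-18 to 2064-04-19 is 427 days inclusive.
427 = 7 × 61, so the span is exactly 61 full weeks.
Each full week contributes one Sunday: 61 so far.
Total: 61.

61 Sundays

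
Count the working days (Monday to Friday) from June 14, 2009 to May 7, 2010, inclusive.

June 14, 2009 is a Sunday.
From June 14, 2009 to May 7, 2010 is 328 days inclusive.
328 = 7 × 46 + 6, so there are 46 full weeks plus 6 extra days.
Each full week contributes 5 weekdays (Mon–Fri): 46 × 5 = 230.
The 6 extra days are Sunday, Monday, Tuesday, Wednesday, Thursday, Friday — 5 of them qualify.
Total: 230 + 5 = 235.

235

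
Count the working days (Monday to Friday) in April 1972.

20

1 April 1972 is a Saturday.
From 1 April 1972 to 30 April 1972 is 30 days inclusive.
30 = 7 × 4 + 2, so there are 4 full weeks plus 2 extra days.
Each full week contributes 5 weekdays (Mon–Fri): 4 × 5 = 20.
The 2 extra days are Saturday, Sunday — none qualify.
Total: 20 + 0 = 20.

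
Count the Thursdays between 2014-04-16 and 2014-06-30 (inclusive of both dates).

2014-04-16 is a Wednesday.
The range spans 76 days (inclusive of both endpoints).
76 = 7 × 10 + 6, so there are 10 full weeks plus 6 extra days.
Each full week contributes one Thursday: 10 so far.
The 6 extra days are Wednesday, Thursday, Friday, Saturday, Sunday, Monday — 1 of them qualifies.
Total: 10 + 1 = 11.

11 Thursdays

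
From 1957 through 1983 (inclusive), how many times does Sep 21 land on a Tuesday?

Day of week of September 21 in each year:
1957: Sat, 1958: Sun, 1959: Mon, 1960: Wed, 1961: Thu, 1962: Fri, 1963: Sat, 1964: Mon, 1965: Tue ✓, 1966: Wed, 1967: Thu, 1968: Sat, 1969: Sun, 1970: Mon, 1971: Tue ✓, 1972: Thu, 1973: Fri, 1974: Sat, 1975: Sun, 1976: Tue ✓, 1977: Wed, 1978: Thu, 1979: Fri, 1980: Sun, 1981: Mon, 1982: Tue ✓, 1983: Wed
Tuesdays: 1965, 1971, 1976, 1982.

4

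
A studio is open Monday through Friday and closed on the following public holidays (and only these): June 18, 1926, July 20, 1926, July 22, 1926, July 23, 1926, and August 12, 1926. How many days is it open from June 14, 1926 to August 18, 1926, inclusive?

43 business days

June 14, 1926 is a Monday.
That's 66 days from start to end, counting both.
66 = 7 × 9 + 3, so there are 9 full weeks plus 3 extra days.
Each full week contributes 5 weekdays (Mon–Fri): 9 × 5 = 45.
The 3 extra days are Monday, Tuesday, Wednesday — 3 of them qualify.
Total: 45 + 3 = 48.
Holidays: June 18, 1926 (Fri); July 20, 1926 (Tue); July 22, 1926 (Thu); July 23, 1926 (Fri); August 12, 1926 (Thu).
All 5 holidays fall on weekdays, so subtract 5.
Business days: 48 − 5 = 43.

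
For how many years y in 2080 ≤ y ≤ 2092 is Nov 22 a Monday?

Day of week of November 22 in each year:
2080: Fri, 2081: Sat, 2082: Sun, 2083: Mon ✓, 2084: Wed, 2085: Thu, 2086: Fri, 2087: Sat, 2088: Mon ✓, 2089: Tue, 2090: Wed, 2091: Thu, 2092: Sat
Mondays: 2083, 2088.

2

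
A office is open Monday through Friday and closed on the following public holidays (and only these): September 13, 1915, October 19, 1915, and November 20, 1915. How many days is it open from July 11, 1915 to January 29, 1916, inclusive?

143 working days

July 11, 1915 is a Sunday.
That's 203 days from start to end, counting both.
203 = 7 × 29, so the span is exactly 29 full weeks.
Each full week contributes 5 weekdays (Mon–Fri): 29 × 5 = 145.
Total: 145.
Holidays: September 13, 1915 (Mon); October 19, 1915 (Tue); November 20, 1915 (Sat).
2 of the 3 holidays fall on weekdays; the rest are weekends and were already excluded.
Business days: 145 − 2 = 143.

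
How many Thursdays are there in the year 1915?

52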